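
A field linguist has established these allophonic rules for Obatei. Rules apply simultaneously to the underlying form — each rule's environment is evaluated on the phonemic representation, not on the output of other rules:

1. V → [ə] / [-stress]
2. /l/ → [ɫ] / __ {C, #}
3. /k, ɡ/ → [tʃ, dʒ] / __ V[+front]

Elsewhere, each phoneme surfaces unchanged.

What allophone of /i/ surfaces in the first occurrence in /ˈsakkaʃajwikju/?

[ə]

/i/ — between /w/ and /k/, in an unstressed syllable — surfaces as [ə] (rule 1).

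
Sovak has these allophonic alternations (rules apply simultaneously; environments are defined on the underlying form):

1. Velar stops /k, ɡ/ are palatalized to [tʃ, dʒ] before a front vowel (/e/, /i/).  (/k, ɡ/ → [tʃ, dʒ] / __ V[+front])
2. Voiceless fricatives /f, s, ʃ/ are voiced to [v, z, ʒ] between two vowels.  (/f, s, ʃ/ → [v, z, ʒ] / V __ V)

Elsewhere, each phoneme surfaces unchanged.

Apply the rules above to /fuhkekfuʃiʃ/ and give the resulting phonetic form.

[fuhtʃekfuʒiʃ]

/f/ — word-initial; rule 2 does not apply here → [f].
/k/ (between /h/ and /e/): before a front vowel, so rule 1 applies → [tʃ].
/k/ (between /e/ and /f/): rule 1 targets it, but not before a front vowel → unchanged [k].
/f/ (between /k/ and /u/): rule 2 targets it, but not between two vowels → unchanged [f].
/ʃ/ meets the environment for rule 2 (between two vowels) → [ʒ].
/ʃ/ (word-final) is in the target of rule 2 but the environment (between two vowels) is not met → [ʃ].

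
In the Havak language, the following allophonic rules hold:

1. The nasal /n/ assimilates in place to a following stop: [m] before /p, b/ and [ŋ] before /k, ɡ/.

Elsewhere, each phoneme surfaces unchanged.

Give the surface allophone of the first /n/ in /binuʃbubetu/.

[n]

/n/ (between /i/ and /u/) is in the target of rule 1 but the environment (before a labial or velar stop) is not met → [n].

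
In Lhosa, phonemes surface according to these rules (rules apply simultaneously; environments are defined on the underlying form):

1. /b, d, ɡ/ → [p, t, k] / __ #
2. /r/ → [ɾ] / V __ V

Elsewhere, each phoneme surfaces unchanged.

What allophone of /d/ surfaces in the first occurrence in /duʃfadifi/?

[d]

/d/ (word-initial) is in the target of rule 1 but the environment (word-finally) is not met → [d].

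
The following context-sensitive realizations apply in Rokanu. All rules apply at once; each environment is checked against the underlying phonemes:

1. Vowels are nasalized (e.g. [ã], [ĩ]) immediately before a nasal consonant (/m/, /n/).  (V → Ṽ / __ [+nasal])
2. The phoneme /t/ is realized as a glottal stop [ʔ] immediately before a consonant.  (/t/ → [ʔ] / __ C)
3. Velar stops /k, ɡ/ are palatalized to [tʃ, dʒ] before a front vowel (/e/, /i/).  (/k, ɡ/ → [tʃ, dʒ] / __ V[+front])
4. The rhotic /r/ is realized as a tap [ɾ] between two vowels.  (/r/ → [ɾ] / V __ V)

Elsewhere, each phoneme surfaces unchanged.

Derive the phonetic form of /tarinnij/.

/t/ (word-initial) fails the environment for rule 2, so it stays [t].
/a/ (between /t/ and /r/) fails the environment for rule 1, so it stays [a].
/r/ (between /a/ and /i/) occurs between two vowels → [ɾ] by rule 4.
Rule 1 applies to /i/ (between /r/ and /n/: before a nasal consonant) → [ĩ].
/n/ (between /i/ and /n/): no rule targets it → [n].
/n/ — not in any rule's target class → [n].
/i/ — between /n/ and /j/; rule 1 does not apply here → [i].
/j/ stays [j].

[taɾĩnnij]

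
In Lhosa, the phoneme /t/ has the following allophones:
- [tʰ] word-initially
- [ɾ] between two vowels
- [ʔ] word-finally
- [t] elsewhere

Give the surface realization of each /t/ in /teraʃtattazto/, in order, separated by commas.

[tʰ], [t], [t], [t], [t]

Occurrence 1 (position 1): word-initially → [tʰ].
Occurrence 2 (position 6): no conditioning environment matches → elsewhere allophone [t].
Occurrence 3 (position 8): no conditioning environment matches → elsewhere allophone [t].
Occurrence 4 (position 9): no conditioning environment matches → elsewhere allophone [t].
Occurrence 5 (position 12): no conditioning environment matches → elsewhere allophone [t].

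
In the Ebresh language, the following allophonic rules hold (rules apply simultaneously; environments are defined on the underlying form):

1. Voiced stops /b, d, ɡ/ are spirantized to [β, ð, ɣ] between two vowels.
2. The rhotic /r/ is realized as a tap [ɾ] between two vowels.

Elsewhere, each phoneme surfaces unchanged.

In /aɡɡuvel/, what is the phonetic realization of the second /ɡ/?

[ɡ]

/ɡ/ (between /ɡ/ and /u/) is in the target of rule 1 but the environment (between two vowels) is not met → [ɡ].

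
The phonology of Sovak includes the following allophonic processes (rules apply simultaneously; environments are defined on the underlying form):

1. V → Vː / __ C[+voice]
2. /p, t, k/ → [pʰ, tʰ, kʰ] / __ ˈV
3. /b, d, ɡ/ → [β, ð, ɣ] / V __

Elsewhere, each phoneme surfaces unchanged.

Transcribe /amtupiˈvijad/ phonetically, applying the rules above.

/a/ meets the environment for rule 1 (before a voiced consonant) → [aː].
/m/ (between /a/ and /t/) is unaffected → [m].
/t/ (between /m/ and /u/): rule 2 targets it, but not immediately before a stressed vowel → unchanged [t].
/u/ — between /t/ and /p/; rule 1 does not apply here → [u].
/p/ — between /u/ and /i/; rule 2 does not apply here → [p].
Rule 1 applies to /i/ (between /p/ and /v/: before a voiced consonant) → [iː].
/v/ (between /i/ and /i/) is unaffected → [v].
/i/ (between /v/ and /j/) occurs before a voiced consonant → [iː] by rule 1.
/j/ (between /i/ and /a/) is unaffected → [j].
/a/ (between /j/ and /d/) occurs before a voiced consonant → [aː] by rule 1.
/d/ (word-final) occurs immediately after a vowel → [ð] by rule 3.

[aːmtupiːˈviːjaːð]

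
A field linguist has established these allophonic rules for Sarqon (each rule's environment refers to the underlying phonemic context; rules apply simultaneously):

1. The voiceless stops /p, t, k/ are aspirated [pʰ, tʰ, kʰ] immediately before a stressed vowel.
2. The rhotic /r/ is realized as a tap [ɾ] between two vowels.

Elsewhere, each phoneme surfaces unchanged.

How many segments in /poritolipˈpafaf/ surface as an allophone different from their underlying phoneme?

Segments that undergo a rule: /r/ → [ɾ] (rule 2); /p/ → [pʰ] (rule 1).
All other segments surface unchanged.

2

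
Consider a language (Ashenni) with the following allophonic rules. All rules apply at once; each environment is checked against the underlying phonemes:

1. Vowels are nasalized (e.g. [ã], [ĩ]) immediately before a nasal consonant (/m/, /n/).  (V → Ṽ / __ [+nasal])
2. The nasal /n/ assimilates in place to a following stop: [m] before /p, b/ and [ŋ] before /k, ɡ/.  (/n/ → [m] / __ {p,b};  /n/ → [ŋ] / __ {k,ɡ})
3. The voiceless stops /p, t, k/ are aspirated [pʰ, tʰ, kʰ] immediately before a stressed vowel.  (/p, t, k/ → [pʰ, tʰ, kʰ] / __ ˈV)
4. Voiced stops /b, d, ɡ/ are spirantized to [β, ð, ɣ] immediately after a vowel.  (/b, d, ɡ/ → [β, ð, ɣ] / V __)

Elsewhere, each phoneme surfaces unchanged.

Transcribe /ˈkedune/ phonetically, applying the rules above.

[ˈkʰeðũne]

/k/ meets the environment for rule 3 (immediately before a stressed vowel) → [kʰ].
/e/ (between /k/ and /d/) fails the environment for rule 1, so it stays [e].
Rule 4 applies to /d/ (between /e/ and /u/: immediately after a vowel) → [ð].
/u/ (between /d/ and /n/): before a nasal consonant, so rule 1 applies → [ũ].
/n/ (between /u/ and /e/) is in the target of rule 2 but the environment (before a labial or velar stop) is not met → [n].
/e/ — word-final; rule 1 does not apply here → [e].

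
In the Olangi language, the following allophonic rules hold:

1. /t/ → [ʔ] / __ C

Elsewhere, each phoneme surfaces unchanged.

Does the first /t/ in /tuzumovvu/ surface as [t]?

Yes

/t/ (word-initial) fails the environment for rule 1, so it stays [t].
The actual realization is [t], which matches [t].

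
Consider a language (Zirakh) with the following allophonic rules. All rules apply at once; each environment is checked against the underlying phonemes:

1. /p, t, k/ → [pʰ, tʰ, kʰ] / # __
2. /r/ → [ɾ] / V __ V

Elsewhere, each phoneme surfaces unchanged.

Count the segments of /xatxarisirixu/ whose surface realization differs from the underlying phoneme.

2

Segments that undergo a rule: /r/ → [ɾ] (rule 2); /r/ → [ɾ] (rule 2).
All other segments surface unchanged.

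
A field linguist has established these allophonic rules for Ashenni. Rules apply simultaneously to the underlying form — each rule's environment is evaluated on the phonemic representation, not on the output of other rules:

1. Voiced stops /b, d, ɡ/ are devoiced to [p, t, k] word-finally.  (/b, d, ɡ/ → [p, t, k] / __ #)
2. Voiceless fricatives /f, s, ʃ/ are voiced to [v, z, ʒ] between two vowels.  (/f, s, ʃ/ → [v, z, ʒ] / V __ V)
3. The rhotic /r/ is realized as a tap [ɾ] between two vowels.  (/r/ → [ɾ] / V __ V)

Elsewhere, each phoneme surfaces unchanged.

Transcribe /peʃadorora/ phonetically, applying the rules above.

Rule 2 applies to /ʃ/ (between /e/ and /a/: between two vowels) → [ʒ].
/d/ — between /a/ and /o/; rule 1 does not apply here → [d].
/r/ meets the environment for rule 3 (between two vowels) → [ɾ].
/r/ (between /o/ and /a/) occurs between two vowels → [ɾ] by rule 3.

[peʒadoɾoɾa]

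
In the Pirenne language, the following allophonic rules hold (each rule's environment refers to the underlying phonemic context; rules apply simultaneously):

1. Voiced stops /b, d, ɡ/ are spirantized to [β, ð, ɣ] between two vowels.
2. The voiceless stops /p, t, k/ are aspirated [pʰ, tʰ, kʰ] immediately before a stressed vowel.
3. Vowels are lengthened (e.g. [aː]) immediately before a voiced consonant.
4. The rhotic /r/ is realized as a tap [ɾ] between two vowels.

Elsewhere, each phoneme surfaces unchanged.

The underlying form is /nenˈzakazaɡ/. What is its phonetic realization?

/n/ stays [n].
Rule 3 applies to /e/ (between /n/ and /n/: before a voiced consonant) → [eː].
/n/ — not in any rule's target class → [n].
/z/ (between /n/ and /a/): no rule targets it → [z].
/a/ (between /z/ and /k/) is in the target of rule 3 but the environment (before a voiced consonant) is not met → [a].
/k/ (between /a/ and /a/) is in the target of rule 2 but the environment (immediately before a stressed vowel) is not met → [k].
/a/ meets the environment for rule 3 (before a voiced consonant) → [aː].
/z/ — not in any rule's target class → [z].
Rule 3 applies to /a/ (between /z/ and /ɡ/: before a voiced consonant) → [aː].
/ɡ/ (word-final) is in the target of rule 1 but the environment (between two vowels) is not met → [ɡ].

[neːnˈzakaːzaːɡ]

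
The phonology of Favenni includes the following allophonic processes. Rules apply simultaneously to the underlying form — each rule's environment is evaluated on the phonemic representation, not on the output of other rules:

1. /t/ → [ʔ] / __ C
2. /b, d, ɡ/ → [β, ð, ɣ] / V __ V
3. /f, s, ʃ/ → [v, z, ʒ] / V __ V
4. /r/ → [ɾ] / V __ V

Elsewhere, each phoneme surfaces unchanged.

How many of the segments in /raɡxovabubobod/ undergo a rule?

3

Segments that undergo a rule: /b/ → [β] (rule 2); /b/ → [β] (rule 2); /b/ → [β] (rule 2).
All other segments surface unchanged.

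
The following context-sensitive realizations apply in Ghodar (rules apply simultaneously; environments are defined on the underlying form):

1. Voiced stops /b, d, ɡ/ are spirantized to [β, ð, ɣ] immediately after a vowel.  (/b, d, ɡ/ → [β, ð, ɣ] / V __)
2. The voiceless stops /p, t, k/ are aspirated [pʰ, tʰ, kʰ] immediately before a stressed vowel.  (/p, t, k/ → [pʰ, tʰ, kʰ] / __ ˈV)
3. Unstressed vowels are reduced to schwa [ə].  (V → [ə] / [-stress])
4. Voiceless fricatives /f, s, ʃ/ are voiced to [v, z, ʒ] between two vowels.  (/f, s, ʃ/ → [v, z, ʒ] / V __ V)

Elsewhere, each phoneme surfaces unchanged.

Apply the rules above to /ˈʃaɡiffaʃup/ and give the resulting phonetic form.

[ˈʃaɣəffəʒəp]

/ʃ/ (word-initial): rule 4 targets it, but not between two vowels → unchanged [ʃ].
/a/ (between /ʃ/ and /ɡ/) fails the environment for rule 3, so it stays [a].
/ɡ/ (between /a/ and /i/): immediately after a vowel, so rule 1 applies → [ɣ].
/i/ meets the environment for rule 3 (in an unstressed syllable) → [ə].
/f/ — between /i/ and /f/; rule 4 does not apply here → [f].
/f/ (between /f/ and /a/): rule 4 targets it, but not between two vowels → unchanged [f].
/a/ — between /f/ and /ʃ/, in an unstressed syllable — surfaces as [ə] (rule 3).
/ʃ/ — between /a/ and /u/, between two vowels — surfaces as [ʒ] (rule 4).
/u/ meets the environment for rule 3 (in an unstressed syllable) → [ə].
/p/ (word-final) is in the target of rule 2 but the environment (immediately before a stressed vowel) is not met → [p].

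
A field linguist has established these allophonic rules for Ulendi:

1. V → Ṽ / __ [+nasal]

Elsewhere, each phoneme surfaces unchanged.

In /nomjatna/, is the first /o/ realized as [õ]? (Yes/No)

Yes

/o/ (between /n/ and /m/) occurs before a nasal consonant → [õ] by rule 1.
The actual realization is [õ], which matches [õ].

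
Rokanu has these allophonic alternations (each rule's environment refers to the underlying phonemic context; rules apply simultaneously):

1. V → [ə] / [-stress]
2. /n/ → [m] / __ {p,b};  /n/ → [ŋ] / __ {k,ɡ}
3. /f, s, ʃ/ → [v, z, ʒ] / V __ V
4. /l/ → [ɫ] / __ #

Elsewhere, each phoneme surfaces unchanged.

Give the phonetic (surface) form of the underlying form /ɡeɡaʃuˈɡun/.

[ɡəɡəʒəˈɡun]

/ɡ/ (word-initial) is unaffected → [ɡ].
/e/ meets the environment for rule 1 (in an unstressed syllable) → [ə].
/ɡ/ (between /e/ and /a/): no rule targets it → [ɡ].
/a/ (between /ɡ/ and /ʃ/) occurs in an unstressed syllable → [ə] by rule 1.
/ʃ/ (between /a/ and /u/) occurs between two vowels → [ʒ] by rule 3.
Rule 1 applies to /u/ (between /ʃ/ and /ɡ/: in an unstressed syllable) → [ə].
/ɡ/ — not in any rule's target class → [ɡ].
/u/ (between /ɡ/ and /n/): rule 1 targets it, but not in an unstressed syllable → unchanged [u].
/n/ (word-final) fails the environment for rule 2, so it stays [n].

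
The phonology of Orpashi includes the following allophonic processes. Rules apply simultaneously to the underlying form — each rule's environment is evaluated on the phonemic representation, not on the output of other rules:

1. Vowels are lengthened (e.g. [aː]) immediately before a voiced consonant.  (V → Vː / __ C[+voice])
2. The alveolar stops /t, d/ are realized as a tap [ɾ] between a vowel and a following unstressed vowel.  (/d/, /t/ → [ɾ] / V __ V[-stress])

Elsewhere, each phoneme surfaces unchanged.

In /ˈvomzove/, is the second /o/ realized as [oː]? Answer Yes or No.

/o/ meets the environment for rule 1 (before a voiced consonant) → [oː].
The actual realization is [oː], which matches [oː].

Yes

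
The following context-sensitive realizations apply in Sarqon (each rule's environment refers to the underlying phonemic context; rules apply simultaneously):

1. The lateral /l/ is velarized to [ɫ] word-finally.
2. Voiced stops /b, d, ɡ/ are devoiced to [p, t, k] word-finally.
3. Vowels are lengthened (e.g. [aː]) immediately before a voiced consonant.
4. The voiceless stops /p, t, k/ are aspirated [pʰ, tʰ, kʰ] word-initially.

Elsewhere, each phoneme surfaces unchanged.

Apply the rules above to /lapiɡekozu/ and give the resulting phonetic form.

[lapiːɡekoːzu]

/l/ (word-initial) fails the environment for rule 1, so it stays [l].
/a/ (between /l/ and /p/): rule 3 targets it, but not before a voiced consonant → unchanged [a].
/p/ (between /a/ and /i/) fails the environment for rule 4, so it stays [p].
/i/ meets the environment for rule 3 (before a voiced consonant) → [iː].
/ɡ/ (between /i/ and /e/): rule 2 targets it, but not word-finally → unchanged [ɡ].
/e/ (between /ɡ/ and /k/) is in the target of rule 3 but the environment (before a voiced consonant) is not met → [e].
/k/ (between /e/ and /o/) is in the target of rule 4 but the environment (word-initially) is not met → [k].
Rule 3 applies to /o/ (between /k/ and /z/: before a voiced consonant) → [oː].
/u/ — word-final; rule 3 does not apply here → [u].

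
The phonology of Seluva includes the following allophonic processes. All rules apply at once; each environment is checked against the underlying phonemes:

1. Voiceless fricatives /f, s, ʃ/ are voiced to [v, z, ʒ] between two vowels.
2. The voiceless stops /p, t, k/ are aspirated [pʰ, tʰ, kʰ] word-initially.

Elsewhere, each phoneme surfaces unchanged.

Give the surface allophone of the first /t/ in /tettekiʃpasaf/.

[tʰ]

/t/ meets the environment for rule 2 (word-initially) → [tʰ].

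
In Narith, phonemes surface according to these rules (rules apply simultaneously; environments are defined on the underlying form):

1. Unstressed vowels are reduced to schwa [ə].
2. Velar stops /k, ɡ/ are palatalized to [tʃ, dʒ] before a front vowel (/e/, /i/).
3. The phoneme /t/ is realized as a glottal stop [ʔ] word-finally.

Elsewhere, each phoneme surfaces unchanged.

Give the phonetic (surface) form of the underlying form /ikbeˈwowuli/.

Rule 1 applies to /i/ (word-initial: in an unstressed syllable) → [ə].
/k/ — between /i/ and /b/; rule 2 does not apply here → [k].
/e/ (between /b/ and /w/) occurs in an unstressed syllable → [ə] by rule 1.
/o/ — between /w/ and /w/; rule 1 does not apply here → [o].
/u/ (between /w/ and /l/): in an unstressed syllable, so rule 1 applies → [ə].
/i/ meets the environment for rule 1 (in an unstressed syllable) → [ə].

[əkbəˈwowələ]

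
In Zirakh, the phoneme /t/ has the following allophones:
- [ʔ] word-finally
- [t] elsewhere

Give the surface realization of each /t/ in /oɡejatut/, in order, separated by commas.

[t], [ʔ]

Occurrence 1 (position 6): no conditioning environment matches → elsewhere allophone [t].
Occurrence 2 (position 8): word-finally → [ʔ].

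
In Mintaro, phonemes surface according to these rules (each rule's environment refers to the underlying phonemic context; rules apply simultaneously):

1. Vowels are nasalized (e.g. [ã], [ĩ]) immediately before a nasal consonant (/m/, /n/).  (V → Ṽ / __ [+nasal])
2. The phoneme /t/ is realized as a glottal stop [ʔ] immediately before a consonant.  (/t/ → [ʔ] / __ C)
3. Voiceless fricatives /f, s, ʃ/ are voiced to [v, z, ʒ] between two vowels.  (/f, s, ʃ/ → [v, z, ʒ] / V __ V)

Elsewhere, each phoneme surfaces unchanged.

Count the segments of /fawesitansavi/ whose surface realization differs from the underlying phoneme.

2

Segments that undergo a rule: /s/ → [z] (rule 3); /a/ → [ã] (rule 1).
All other segments surface unchanged.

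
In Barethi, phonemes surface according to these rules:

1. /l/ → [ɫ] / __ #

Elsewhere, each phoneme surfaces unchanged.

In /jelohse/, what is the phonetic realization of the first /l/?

[l]

/l/ (between /e/ and /o/) is in the target of rule 1 but the environment (word-finally) is not met → [l].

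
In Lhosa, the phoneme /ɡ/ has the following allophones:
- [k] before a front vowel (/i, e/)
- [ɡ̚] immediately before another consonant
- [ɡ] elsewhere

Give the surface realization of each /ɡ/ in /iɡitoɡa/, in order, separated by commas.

Occurrence 1 (position 2): before a front vowel (/i, e/) → [k].
Occurrence 2 (position 6): no conditioning environment matches → elsewhere allophone [ɡ].

[k], [ɡ]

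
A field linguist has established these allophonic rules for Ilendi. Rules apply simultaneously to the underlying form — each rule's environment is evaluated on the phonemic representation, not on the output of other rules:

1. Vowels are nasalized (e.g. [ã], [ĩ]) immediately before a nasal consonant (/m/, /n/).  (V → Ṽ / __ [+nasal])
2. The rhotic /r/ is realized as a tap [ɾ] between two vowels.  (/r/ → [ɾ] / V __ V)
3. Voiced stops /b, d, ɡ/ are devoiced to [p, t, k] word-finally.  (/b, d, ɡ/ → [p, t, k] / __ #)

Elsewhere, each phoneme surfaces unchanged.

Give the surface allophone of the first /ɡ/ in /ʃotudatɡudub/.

[ɡ]

/ɡ/ (between /t/ and /u/) fails the environment for rule 3, so it stays [ɡ].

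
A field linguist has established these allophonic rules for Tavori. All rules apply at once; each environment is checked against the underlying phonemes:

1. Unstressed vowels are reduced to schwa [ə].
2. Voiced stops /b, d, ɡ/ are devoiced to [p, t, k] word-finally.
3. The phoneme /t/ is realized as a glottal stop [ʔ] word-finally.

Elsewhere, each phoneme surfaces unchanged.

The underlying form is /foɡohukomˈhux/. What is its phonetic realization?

/o/ meets the environment for rule 1 (in an unstressed syllable) → [ə].
/ɡ/ (between /o/ and /o/): rule 2 targets it, but not word-finally → unchanged [ɡ].
/o/ — between /ɡ/ and /h/, in an unstressed syllable — surfaces as [ə] (rule 1).
/u/ — between /h/ and /k/, in an unstressed syllable — surfaces as [ə] (rule 1).
/o/ (between /k/ and /m/) occurs in an unstressed syllable → [ə] by rule 1.
/u/ — between /h/ and /x/; rule 1 does not apply here → [u].

[fəɡəhəkəmˈhux]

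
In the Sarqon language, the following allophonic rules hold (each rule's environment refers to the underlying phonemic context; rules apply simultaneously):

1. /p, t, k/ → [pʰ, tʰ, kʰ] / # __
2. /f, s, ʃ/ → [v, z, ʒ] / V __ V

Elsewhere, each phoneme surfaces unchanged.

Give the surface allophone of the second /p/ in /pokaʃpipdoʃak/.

[p]

/p/ (between /ʃ/ and /i/) is in the target of rule 1 but the environment (word-initially) is not met → [p].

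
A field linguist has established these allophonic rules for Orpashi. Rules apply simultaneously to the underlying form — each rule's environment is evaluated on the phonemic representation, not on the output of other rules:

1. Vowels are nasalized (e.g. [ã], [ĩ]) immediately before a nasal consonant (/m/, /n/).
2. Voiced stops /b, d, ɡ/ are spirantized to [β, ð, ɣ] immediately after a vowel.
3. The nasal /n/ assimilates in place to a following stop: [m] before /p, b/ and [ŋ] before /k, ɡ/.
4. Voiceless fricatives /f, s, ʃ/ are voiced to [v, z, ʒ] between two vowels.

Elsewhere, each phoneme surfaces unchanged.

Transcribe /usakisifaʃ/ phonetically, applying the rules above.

[uzakizivaʃ]

/u/ (word-initial) fails the environment for rule 1, so it stays [u].
/s/ — between /u/ and /a/, between two vowels — surfaces as [z] (rule 4).
/a/ — between /s/ and /k/; rule 1 does not apply here → [a].
/i/ (between /k/ and /s/): rule 1 targets it, but not before a nasal consonant → unchanged [i].
Rule 4 applies to /s/ (between /i/ and /i/: between two vowels) → [z].
/i/ (between /s/ and /f/) is in the target of rule 1 but the environment (before a nasal consonant) is not met → [i].
/f/ (between /i/ and /a/): between two vowels, so rule 4 applies → [v].
/a/ (between /f/ and /ʃ/) is in the target of rule 1 but the environment (before a nasal consonant) is not met → [a].
/ʃ/ — word-final; rule 4 does not apply here → [ʃ].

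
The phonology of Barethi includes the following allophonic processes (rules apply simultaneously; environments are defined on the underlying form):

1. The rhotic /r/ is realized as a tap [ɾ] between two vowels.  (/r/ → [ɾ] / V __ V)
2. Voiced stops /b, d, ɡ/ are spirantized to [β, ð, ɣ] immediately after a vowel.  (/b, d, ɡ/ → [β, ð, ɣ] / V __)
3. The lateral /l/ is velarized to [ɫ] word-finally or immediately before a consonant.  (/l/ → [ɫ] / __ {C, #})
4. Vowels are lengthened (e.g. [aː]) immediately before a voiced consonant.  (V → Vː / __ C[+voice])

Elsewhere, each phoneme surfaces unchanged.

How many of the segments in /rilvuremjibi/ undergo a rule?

7

Segments that undergo a rule: /i/ → [iː] (rule 4); /l/ → [ɫ] (rule 3); /u/ → [uː] (rule 4); /r/ → [ɾ] (rule 1); /e/ → [eː] (rule 4); /i/ → [iː] (rule 4); /b/ → [β] (rule 2).
All other segments surface unchanged.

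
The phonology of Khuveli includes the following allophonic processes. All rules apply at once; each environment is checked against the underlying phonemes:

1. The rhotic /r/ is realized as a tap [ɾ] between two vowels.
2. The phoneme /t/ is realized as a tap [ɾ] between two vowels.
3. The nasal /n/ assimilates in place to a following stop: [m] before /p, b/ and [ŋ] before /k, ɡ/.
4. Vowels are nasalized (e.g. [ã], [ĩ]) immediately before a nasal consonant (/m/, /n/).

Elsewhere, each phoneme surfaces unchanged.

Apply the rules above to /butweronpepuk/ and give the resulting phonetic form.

/b/ stays [b].
/u/ (between /b/ and /t/) is in the target of rule 4 but the environment (before a nasal consonant) is not met → [u].
/t/ (between /u/ and /w/): rule 2 targets it, but not between two vowels → unchanged [t].
/w/ (between /t/ and /e/): no rule targets it → [w].
/e/ (between /w/ and /r/) fails the environment for rule 4, so it stays [e].
/r/ — between /e/ and /o/, between two vowels — surfaces as [ɾ] (rule 1).
/o/ meets the environment for rule 4 (before a nasal consonant) → [õ].
Rule 3 applies to /n/ (between /o/ and /p/: before a labial or velar stop) → [m].
/p/ (between /n/ and /e/): no rule targets it → [p].
/e/ (between /p/ and /p/): rule 4 targets it, but not before a nasal consonant → unchanged [e].
/p/ (between /e/ and /u/): no rule targets it → [p].
/u/ (between /p/ and /k/) is in the target of rule 4 but the environment (before a nasal consonant) is not met → [u].
/k/ stays [k].

[butweɾõmpepuk]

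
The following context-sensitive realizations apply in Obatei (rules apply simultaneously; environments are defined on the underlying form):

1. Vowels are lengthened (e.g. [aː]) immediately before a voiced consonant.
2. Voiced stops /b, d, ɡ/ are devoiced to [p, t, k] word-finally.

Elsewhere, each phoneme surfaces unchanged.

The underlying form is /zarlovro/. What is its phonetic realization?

[zaːrloːvro]

/z/ stays [z].
/a/ meets the environment for rule 1 (before a voiced consonant) → [aː].
/r/ — not in any rule's target class → [r].
/l/ stays [l].
Rule 1 applies to /o/ (between /l/ and /v/: before a voiced consonant) → [oː].
/v/ (between /o/ and /r/): no rule targets it → [v].
/r/ (between /v/ and /o/) is unaffected → [r].
/o/ (word-final) is in the target of rule 1 but the environment (before a voiced consonant) is not met → [o].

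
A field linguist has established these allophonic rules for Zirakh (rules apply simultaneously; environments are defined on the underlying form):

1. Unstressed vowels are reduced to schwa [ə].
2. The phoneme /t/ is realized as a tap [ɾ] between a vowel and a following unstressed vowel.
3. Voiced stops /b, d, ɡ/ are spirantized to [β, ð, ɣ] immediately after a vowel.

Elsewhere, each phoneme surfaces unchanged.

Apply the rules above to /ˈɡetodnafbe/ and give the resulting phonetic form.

/ɡ/ (word-initial) is in the target of rule 3 but the environment (immediately after a vowel) is not met → [ɡ].
/e/ (between /ɡ/ and /t/) fails the environment for rule 1, so it stays [e].
/t/ meets the environment for rule 2 (between a vowel and a following unstressed vowel) → [ɾ].
Rule 1 applies to /o/ (between /t/ and /d/: in an unstressed syllable) → [ə].
/d/ — between /o/ and /n/, immediately after a vowel — surfaces as [ð] (rule 3).
/n/ (between /d/ and /a/) is unaffected → [n].
/a/ — between /n/ and /f/, in an unstressed syllable — surfaces as [ə] (rule 1).
/f/ (between /a/ and /b/): no rule targets it → [f].
/b/ (between /f/ and /e/) fails the environment for rule 3, so it stays [b].
/e/ — word-final, in an unstressed syllable — surfaces as [ə] (rule 1).

[ˈɡeɾəðnəfbə]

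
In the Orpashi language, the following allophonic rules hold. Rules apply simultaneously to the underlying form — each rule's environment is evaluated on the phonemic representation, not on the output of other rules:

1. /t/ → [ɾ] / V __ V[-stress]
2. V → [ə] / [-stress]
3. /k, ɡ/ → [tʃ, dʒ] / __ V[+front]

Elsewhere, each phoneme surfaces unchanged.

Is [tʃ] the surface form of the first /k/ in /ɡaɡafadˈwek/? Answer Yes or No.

No

/k/ — word-final; rule 3 does not apply here → [k].
The actual realization is [k], not [tʃ].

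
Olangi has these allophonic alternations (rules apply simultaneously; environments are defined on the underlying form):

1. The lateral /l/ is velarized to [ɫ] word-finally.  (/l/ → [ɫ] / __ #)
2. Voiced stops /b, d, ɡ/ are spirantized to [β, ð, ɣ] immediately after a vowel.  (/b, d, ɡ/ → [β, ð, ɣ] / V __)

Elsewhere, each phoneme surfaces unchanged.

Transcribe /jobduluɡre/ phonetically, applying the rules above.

Rule 2 applies to /b/ (between /o/ and /d/: immediately after a vowel) → [β].
/d/ — between /b/ and /u/; rule 2 does not apply here → [d].
/l/ (between /u/ and /u/) is in the target of rule 1 but the environment (word-finally) is not met → [l].
/ɡ/ — between /u/ and /r/, immediately after a vowel — surfaces as [ɣ] (rule 2).

[joβduluɣre]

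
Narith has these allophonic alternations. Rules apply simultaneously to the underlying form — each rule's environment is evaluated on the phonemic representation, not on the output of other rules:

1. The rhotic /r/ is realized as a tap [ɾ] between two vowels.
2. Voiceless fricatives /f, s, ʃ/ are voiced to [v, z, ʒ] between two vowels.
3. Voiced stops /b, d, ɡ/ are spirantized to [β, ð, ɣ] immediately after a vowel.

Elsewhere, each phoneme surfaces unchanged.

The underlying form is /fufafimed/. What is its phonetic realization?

[fuvavimeð]

/f/ — word-initial; rule 2 does not apply here → [f].
/u/ — not in any rule's target class → [u].
/f/ (between /u/ and /a/) occurs between two vowels → [v] by rule 2.
/a/ (between /f/ and /f/): no rule targets it → [a].
/f/ (between /a/ and /i/) occurs between two vowels → [v] by rule 2.
/i/ (between /f/ and /m/) is unaffected → [i].
/m/ (between /i/ and /e/) is unaffected → [m].
/e/ (between /m/ and /d/): no rule targets it → [e].
/d/ — word-final, immediately after a vowel — surfaces as [ð] (rule 3).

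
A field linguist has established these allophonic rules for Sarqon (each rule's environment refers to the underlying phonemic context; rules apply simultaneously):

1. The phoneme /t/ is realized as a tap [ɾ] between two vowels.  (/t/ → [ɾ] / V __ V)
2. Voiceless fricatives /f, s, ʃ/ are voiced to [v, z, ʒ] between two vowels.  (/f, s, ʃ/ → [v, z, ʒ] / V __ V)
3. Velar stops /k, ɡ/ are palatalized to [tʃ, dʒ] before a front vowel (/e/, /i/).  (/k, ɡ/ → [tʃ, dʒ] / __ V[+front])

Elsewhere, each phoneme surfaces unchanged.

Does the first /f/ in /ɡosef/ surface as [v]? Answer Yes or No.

/f/ (word-final) is in the target of rule 2 but the environment (between two vowels) is not met → [f].
The actual realization is [f], not [v].

No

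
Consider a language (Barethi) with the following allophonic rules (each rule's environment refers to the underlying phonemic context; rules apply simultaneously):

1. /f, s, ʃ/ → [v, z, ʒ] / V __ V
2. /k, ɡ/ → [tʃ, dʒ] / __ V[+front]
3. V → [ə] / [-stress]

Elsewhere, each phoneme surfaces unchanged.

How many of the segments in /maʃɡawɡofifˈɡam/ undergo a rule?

Segments that undergo a rule: /a/ → [ə] (rule 3); /a/ → [ə] (rule 3); /o/ → [ə] (rule 3); /f/ → [v] (rule 1); /i/ → [ə] (rule 3).
All other segments surface unchanged.

5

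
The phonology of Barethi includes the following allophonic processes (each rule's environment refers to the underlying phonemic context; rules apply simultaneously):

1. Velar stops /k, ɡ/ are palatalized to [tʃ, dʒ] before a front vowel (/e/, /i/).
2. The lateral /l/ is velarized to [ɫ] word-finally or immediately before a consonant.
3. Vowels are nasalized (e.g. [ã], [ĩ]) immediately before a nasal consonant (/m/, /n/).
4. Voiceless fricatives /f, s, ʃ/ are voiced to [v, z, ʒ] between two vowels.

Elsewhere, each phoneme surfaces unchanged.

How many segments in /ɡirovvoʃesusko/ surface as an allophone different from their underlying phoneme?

Segments that undergo a rule: /ɡ/ → [dʒ] (rule 1); /ʃ/ → [ʒ] (rule 4); /s/ → [z] (rule 4).
All other segments surface unchanged.

3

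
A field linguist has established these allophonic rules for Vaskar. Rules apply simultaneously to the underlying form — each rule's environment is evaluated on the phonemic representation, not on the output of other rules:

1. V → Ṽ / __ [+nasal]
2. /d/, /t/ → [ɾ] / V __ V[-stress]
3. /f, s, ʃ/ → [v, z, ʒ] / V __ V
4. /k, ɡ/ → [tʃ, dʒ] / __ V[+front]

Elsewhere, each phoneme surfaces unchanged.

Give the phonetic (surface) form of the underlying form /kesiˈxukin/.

[tʃeziˈxutʃĩn]

/k/ (word-initial): before a front vowel, so rule 4 applies → [tʃ].
/e/ (between /k/ and /s/) is in the target of rule 1 but the environment (before a nasal consonant) is not met → [e].
/s/ — between /e/ and /i/, between two vowels — surfaces as [z] (rule 3).
/i/ (between /s/ and /x/) fails the environment for rule 1, so it stays [i].
/u/ (between /x/ and /k/) is in the target of rule 1 but the environment (before a nasal consonant) is not met → [u].
Rule 4 applies to /k/ (between /u/ and /i/: before a front vowel) → [tʃ].
/i/ meets the environment for rule 1 (before a nasal consonant) → [ĩ].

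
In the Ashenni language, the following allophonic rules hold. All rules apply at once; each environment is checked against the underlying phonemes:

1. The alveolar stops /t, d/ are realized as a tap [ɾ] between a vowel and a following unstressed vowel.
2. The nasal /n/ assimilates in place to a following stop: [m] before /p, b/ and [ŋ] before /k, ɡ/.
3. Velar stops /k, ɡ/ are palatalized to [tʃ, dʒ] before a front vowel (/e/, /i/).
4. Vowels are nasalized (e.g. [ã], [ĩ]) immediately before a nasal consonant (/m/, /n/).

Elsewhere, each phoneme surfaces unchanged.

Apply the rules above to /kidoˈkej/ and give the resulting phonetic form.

/k/ (word-initial) occurs before a front vowel → [tʃ] by rule 3.
/i/ — between /k/ and /d/; rule 4 does not apply here → [i].
/d/ — between /i/ and /o/, between a vowel and a following unstressed vowel — surfaces as [ɾ] (rule 1).
/o/ (between /d/ and /k/) fails the environment for rule 4, so it stays [o].
/k/ (between /o/ and /e/): before a front vowel, so rule 3 applies → [tʃ].
/e/ — between /k/ and /j/; rule 4 does not apply here → [e].
/j/ — not in any rule's target class → [j].

[tʃiɾoˈtʃej]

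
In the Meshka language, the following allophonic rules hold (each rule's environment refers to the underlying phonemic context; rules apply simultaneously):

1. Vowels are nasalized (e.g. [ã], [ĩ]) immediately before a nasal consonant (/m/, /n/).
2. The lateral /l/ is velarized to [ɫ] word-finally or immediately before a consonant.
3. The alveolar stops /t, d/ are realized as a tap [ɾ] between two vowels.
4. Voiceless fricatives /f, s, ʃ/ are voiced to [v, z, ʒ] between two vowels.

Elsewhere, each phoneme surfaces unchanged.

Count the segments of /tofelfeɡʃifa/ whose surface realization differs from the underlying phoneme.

3

Segments that undergo a rule: /f/ → [v] (rule 4); /l/ → [ɫ] (rule 2); /f/ → [v] (rule 4).
All other segments surface unchanged.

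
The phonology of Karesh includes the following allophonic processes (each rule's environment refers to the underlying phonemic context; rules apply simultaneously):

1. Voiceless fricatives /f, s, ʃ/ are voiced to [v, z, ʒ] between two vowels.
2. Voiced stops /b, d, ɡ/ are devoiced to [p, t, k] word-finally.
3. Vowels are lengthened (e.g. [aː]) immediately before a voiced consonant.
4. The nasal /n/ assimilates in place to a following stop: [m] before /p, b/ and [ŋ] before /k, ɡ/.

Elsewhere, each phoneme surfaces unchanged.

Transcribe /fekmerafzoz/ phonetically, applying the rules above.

[fekmeːrafzoːz]

/f/ (word-initial) fails the environment for rule 1, so it stays [f].
/e/ — between /f/ and /k/; rule 3 does not apply here → [e].
/k/ — not in any rule's target class → [k].
/m/ (between /k/ and /e/): no rule targets it → [m].
/e/ (between /m/ and /r/): before a voiced consonant, so rule 3 applies → [eː].
/r/ (between /e/ and /a/): no rule targets it → [r].
/a/ (between /r/ and /f/): rule 3 targets it, but not before a voiced consonant → unchanged [a].
/f/ — between /a/ and /z/; rule 1 does not apply here → [f].
/z/ — not in any rule's target class → [z].
/o/ meets the environment for rule 3 (before a voiced consonant) → [oː].
/z/ (word-final): no rule targets it → [z].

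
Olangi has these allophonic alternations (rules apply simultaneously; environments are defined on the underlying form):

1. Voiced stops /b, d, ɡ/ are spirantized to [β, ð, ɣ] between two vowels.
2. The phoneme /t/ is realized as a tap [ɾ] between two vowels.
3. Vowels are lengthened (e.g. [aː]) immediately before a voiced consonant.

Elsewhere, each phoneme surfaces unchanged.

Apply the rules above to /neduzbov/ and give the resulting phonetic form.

/n/ stays [n].
Rule 3 applies to /e/ (between /n/ and /d/: before a voiced consonant) → [eː].
/d/ meets the environment for rule 1 (between two vowels) → [ð].
/u/ (between /d/ and /z/) occurs before a voiced consonant → [uː] by rule 3.
/z/ (between /u/ and /b/): no rule targets it → [z].
/b/ (between /z/ and /o/): rule 1 targets it, but not between two vowels → unchanged [b].
Rule 3 applies to /o/ (between /b/ and /v/: before a voiced consonant) → [oː].
/v/ — not in any rule's target class → [v].

[neːðuːzboːv]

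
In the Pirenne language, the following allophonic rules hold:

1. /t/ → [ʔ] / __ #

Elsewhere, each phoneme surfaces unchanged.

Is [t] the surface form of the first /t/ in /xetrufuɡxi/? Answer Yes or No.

/t/ (between /e/ and /r/): rule 1 targets it, but not word-finally → unchanged [t].
The actual realization is [t], which matches [t].

Yes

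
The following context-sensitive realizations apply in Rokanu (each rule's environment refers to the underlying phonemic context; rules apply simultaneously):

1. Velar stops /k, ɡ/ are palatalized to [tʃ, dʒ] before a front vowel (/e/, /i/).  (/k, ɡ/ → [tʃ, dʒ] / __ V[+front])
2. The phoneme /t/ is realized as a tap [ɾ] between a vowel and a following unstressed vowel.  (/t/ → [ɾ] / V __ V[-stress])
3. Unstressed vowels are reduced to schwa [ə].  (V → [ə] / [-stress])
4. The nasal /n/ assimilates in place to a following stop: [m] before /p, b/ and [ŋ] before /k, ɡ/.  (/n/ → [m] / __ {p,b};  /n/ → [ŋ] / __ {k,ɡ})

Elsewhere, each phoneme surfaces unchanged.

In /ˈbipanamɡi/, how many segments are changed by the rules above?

Segments that undergo a rule: /a/ → [ə] (rule 3); /a/ → [ə] (rule 3); /ɡ/ → [dʒ] (rule 1); /i/ → [ə] (rule 3).
All other segments surface unchanged.

4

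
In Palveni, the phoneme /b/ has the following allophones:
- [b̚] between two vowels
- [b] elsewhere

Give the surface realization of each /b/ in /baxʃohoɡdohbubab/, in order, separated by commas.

Occurrence 1 (position 1): no conditioning environment matches → elsewhere allophone [b].
Occurrence 2 (position 12): no conditioning environment matches → elsewhere allophone [b].
Occurrence 3 (position 14): between two vowels → [b̚].
Occurrence 4 (position 16): no conditioning environment matches → elsewhere allophone [b].

[b], [b], [b̚], [b]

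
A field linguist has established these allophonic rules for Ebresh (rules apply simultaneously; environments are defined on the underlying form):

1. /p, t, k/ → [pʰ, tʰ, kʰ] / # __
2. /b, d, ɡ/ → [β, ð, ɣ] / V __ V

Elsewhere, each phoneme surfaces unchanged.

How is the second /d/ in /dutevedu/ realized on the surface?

[ð]

/d/ (between /e/ and /u/): between two vowels, so rule 2 applies → [ð].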